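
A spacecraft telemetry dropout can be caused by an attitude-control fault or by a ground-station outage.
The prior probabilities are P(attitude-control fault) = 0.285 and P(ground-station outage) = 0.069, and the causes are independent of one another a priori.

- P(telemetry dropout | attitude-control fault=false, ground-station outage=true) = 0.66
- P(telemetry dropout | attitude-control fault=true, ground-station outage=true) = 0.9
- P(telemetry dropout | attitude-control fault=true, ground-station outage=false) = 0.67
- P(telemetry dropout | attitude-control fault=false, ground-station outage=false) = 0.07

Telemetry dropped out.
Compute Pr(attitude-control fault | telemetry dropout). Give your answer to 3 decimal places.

Pr(attitude-control fault | telemetry dropout) ≈ 0.712

Numerator (weight on configurations with attitude-control fault): 0.177774 + 0.017699 = 0.195473
Normalizer over all consistent configurations: 0.07×0.715×0.931 + 0.66×0.715×0.069 + 0.67×0.285×0.931 + 0.9×0.285×0.069 = 0.274631
Posterior = 0.195473 / 0.274631 ≈ 0.712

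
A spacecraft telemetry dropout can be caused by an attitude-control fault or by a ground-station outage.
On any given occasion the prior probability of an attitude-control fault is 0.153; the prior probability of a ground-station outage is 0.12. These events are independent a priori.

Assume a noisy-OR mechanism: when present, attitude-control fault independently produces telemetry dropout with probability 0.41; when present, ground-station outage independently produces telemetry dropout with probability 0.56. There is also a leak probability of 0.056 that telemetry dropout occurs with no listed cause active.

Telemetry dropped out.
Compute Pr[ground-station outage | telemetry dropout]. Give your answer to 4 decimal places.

Pr[ground-station outage | telemetry dropout] ≈ 0.4195

Under noisy-OR, P(telemetry dropout | causes) = 1 − (1−0.056)·∏(1−qᵢ) over the active causes.
Sum P(telemetry dropout|·) weighted by the priors over the 4 (attitude-control fault, ground-station outage) configurations:
  P(telemetry dropout) = 0.056·0.847·0.88 + 0.58464·0.847·0.12 + 0.44304·0.153·0.88 + 0.754938·0.153·0.12
        = 0.041740 + 0.059423 + 0.059651 + 0.013861 = 0.174675
Configurations with ground-station outage contribute 0.073284, so
  P(ground-station outage | telemetry dropout) = 0.073284 / 0.174675 ≈ 0.4195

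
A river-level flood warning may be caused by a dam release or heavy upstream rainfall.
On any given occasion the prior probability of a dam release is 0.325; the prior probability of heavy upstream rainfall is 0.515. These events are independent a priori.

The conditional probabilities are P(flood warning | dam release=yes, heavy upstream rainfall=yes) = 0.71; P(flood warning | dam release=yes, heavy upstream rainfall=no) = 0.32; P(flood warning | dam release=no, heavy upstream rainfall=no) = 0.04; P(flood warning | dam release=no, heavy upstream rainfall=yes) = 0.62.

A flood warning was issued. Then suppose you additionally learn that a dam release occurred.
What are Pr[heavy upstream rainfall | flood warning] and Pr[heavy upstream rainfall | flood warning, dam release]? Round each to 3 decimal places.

Pr[heavy upstream rainfall | flood warning] ≈ 0.840; Pr[heavy upstream rainfall | flood warning, dam release] ≈ 0.702

P(flood warning) = 0.04·0.675·0.485 + 0.62·0.675·0.515 + 0.32·0.325·0.485 + 0.71·0.325·0.515 = 0.013095 + 0.215528 + 0.050440 + 0.118836 = 0.397899
Of this, 0.334364 comes from 0.215528 + 0.118836 (the heavy upstream rainfall=true cases).
So P(heavy upstream rainfall | flood warning) = 0.334364/0.397899 ≈ 0.840.

With the extra evidence:
For the numerator, keep only heavy upstream rainfall=true terms: 0.71·0.515 = 0.365650
Denominator P(flood warning | dam release): 0.32·0.485 + 0.71·0.515 = 0.520850
Posterior = 0.365650 / 0.520850 ≈ 0.702
This is intercausal reasoning (explaining away): once dam release accounts for the flood warning, heavy upstream rainfall becomes less likely.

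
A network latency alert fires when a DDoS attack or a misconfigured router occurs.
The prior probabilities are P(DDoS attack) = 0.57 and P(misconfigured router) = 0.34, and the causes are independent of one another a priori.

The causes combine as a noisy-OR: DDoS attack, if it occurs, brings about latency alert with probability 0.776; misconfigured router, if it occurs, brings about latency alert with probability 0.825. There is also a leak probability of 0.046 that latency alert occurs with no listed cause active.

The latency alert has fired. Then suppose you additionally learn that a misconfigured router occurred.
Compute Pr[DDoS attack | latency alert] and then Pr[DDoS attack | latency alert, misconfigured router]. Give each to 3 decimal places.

Pr[DDoS attack | latency alert] ≈ 0.782; Pr[DDoS attack | latency alert, misconfigured router] ≈ 0.605

Under noisy-OR, P(latency alert | causes) = 1 − (1−0.046)·∏(1−qᵢ) over the active causes.
Enumerate the 4 (DDoS attack, misconfigured router) configurations and weight by the priors:
  P(latency alert) = 0.046·0.43·0.66 + 0.83305·0.43·0.34 + 0.786304·0.57·0.66 + 0.962603·0.57·0.34
        = 0.013055 + 0.121792 + 0.295808 + 0.186552 = 0.617207
The terms with DDoS attack present sum to 0.482360, so
  P(DDoS attack | latency alert) = 0.482360 / 0.617207 ≈ 0.782

Now condition on the additional information:
P(latency alert | misconfigured router) = 0.83305·0.43 + 0.962603·0.57 = 0.358211 + 0.548684 = 0.906895
Restricting to configurations with DDoS attack present: 0.962603·0.57 = 0.548684.
Hence the posterior is 0.548684/0.906895 ≈ 0.605.
The drop from 0.782 to 0.605 is the explaining-away (discounting) effect.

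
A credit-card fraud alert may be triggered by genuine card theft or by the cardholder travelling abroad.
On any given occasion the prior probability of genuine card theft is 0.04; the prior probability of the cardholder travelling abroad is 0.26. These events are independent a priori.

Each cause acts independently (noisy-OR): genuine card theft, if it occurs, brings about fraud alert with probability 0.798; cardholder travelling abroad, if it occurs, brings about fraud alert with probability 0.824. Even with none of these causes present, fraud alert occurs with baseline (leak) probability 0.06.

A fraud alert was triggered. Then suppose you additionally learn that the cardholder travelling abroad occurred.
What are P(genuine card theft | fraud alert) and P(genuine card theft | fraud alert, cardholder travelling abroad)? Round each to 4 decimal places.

P(genuine card theft | fraud alert) ≈ 0.1194; P(genuine card theft | fraud alert, cardholder travelling abroad) ≈ 0.0460

Under noisy-OR, P(fraud alert | causes) = 1 − (1−0.06)·∏(1−qᵢ) over the active causes.
P(fraud alert) = 0.06*0.96*0.74 + 0.83456*0.96*0.26 + 0.81012*0.04*0.74 + 0.966581*0.04*0.26 = 0.042624 + 0.208306 + 0.023980 + 0.010052 = 0.284962
The genuine card theft-present share is 0.023980 + 0.010052 = 0.034032.
Hence the posterior is 0.034032/0.284962 ≈ 0.1194.

With the extra evidence:
For the numerator, keep only genuine card theft=true terms: 0.966581·0.04 = 0.038663
Denominator P(fraud alert | cardholder travelling abroad): 0.83456·0.96 + 0.966581·0.04 = 0.839841
P(genuine card theft | fraud alert, cardholder travelling abroad) = 0.038663/0.839841 ≈ 0.0460
— cardholder travelling abroad explains away the evidence for genuine card theft.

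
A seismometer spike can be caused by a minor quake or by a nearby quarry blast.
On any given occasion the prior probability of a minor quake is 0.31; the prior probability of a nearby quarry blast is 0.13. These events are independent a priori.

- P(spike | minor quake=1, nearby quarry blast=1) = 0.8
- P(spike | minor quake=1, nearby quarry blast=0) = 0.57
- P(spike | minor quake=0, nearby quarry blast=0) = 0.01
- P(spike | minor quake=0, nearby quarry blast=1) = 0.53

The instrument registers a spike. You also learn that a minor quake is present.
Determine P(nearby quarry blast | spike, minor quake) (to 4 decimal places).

By total probability over both values of nearby quarry blast:
  P(spike | minor quake) = 0.57·0.87 + 0.8·0.13
        = 0.495900 + 0.104000 = 0.599900
The terms with nearby quarry blast present sum to 0.104000, so
  P(nearby quarry blast | spike, minor quake) = 0.104000 / 0.599900 ≈ 0.1734

P(nearby quarry blast | spike, minor quake) ≈ 0.1734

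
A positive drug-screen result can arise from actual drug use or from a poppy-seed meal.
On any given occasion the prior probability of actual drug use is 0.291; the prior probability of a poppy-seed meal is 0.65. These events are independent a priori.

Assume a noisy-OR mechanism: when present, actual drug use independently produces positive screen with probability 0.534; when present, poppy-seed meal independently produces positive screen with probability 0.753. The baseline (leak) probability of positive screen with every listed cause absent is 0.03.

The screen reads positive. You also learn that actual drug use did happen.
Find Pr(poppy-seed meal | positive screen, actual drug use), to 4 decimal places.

Pr(poppy-seed meal | positive screen, actual drug use) ≈ 0.7507

Under noisy-OR, P(positive screen | causes) = 1 − (1−0.03)·∏(1−qᵢ) over the active causes.
By total probability over both values of poppy-seed meal:
  P(positive screen | actual drug use) = 0.54798*0.35 + 0.888351*0.65
        = 0.191793 + 0.577428 = 0.769221
Keeping only the poppy-seed meal-present terms gives 0.577428, so
  P(poppy-seed meal | positive screen, actual drug use) = 0.577428 / 0.769221 ≈ 0.7507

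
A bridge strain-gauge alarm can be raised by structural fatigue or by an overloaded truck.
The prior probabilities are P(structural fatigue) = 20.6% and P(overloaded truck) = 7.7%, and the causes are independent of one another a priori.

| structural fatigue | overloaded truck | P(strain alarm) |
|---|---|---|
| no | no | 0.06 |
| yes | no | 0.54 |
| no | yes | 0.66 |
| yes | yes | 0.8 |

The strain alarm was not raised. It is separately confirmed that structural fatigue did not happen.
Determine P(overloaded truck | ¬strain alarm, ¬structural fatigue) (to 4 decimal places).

P(overloaded truck | ¬strain alarm, ¬structural fatigue) ≈ 0.0293

Numerator (weight on configurations with overloaded truck): 0.34*0.077 = 0.026180
The normalizing constant is 0.94*0.923 + 0.34*0.077 = 0.893800
P(overloaded truck | ¬strain alarm, ¬structural fatigue) = 0.026180/0.893800 ≈ 0.0293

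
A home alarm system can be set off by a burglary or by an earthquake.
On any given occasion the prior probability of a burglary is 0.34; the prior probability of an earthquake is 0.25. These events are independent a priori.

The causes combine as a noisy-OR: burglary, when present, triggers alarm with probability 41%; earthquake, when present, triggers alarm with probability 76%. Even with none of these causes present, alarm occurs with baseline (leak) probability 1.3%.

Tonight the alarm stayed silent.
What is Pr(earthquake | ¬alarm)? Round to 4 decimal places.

Under noisy-OR, P(alarm | causes) = 1 − (1−0.013)·∏(1−qᵢ) over the active causes.
Weight on earthquake=true, given the evidence: 0.039085 + 0.011880 = 0.050965
Normalizer over all consistent configurations: 0.987·0.66·0.75 + 0.23688·0.66·0.25 + 0.58233·0.34·0.75 + 0.139759·0.34·0.25 = 0.688024
P(earthquake | ¬alarm) = 0.050965/0.688024 ≈ 0.0741

Pr(earthquake | ¬alarm) ≈ 0.0741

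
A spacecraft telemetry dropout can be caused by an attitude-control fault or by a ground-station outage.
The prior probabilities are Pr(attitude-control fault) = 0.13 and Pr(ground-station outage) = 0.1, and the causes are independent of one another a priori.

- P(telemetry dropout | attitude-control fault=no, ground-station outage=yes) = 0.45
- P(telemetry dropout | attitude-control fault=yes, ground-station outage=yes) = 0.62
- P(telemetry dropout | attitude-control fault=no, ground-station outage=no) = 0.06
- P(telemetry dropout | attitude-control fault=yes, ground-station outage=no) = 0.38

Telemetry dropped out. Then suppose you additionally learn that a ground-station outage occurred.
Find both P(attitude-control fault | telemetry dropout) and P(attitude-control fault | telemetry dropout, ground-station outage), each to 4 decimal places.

By total probability over the 4 (attitude-control fault, ground-station outage) configurations:
  P(telemetry dropout) = 0.06×0.87×0.9 + 0.45×0.87×0.1 + 0.38×0.13×0.9 + 0.62×0.13×0.1
        = 0.046980 + 0.039150 + 0.044460 + 0.008060 = 0.138650
The terms with attitude-control fault present sum to 0.052520, so
  P(attitude-control fault | telemetry dropout) = 0.052520 / 0.138650 ≈ 0.3788

With the extra evidence:
Sum P(telemetry dropout|·) weighted by the priors over both values of attitude-control fault:
  P(telemetry dropout | ground-station outage) = 0.45*0.87 + 0.62*0.13
        = 0.391500 + 0.080600 = 0.472100
Keeping only the attitude-control fault-present terms gives 0.080600, so
  P(attitude-control fault | telemetry dropout, ground-station outage) = 0.080600 / 0.472100 ≈ 0.1707

P(attitude-control fault | telemetry dropout) ≈ 0.3788; P(attitude-control fault | telemetry dropout, ground-station outage) ≈ 0.1707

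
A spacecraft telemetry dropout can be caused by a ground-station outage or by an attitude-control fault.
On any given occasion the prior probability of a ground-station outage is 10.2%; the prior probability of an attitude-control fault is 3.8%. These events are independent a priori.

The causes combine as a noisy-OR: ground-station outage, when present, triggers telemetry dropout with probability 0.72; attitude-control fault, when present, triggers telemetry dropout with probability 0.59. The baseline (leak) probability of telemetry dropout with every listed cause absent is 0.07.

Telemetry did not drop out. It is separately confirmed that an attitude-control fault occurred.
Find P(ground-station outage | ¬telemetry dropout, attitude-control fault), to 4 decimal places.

P(ground-station outage | ¬telemetry dropout, attitude-control fault) ≈ 0.0308

Under noisy-OR, P(telemetry dropout | causes) = 1 − (1−0.07)·∏(1−qᵢ) over the active causes.
Enumerate both values of ground-station outage and weight by the priors:
  P(¬telemetry dropout | attitude-control fault) = 0.3813×0.898 + 0.106764×0.102
        = 0.342407 + 0.010890 = 0.353297
Configurations with ground-station outage contribute 0.010890, so
  P(ground-station outage | ¬telemetry dropout, attitude-control fault) = 0.010890 / 0.353297 ≈ 0.0308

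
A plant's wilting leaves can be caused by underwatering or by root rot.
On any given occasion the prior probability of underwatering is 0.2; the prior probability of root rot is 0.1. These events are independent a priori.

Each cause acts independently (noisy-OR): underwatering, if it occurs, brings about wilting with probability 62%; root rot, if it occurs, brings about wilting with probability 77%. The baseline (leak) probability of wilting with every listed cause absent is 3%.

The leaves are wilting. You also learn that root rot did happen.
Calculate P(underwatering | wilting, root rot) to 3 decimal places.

Under noisy-OR, P(wilting | causes) = 1 − (1−0.03)·∏(1−qᵢ) over the active causes.
For the numerator, keep only underwatering=true terms: 0.915222×0.2 = 0.183044
Denominator P(wilting | root rot): 0.7769×0.8 + 0.915222×0.2 = 0.804564
P(underwatering | wilting, root rot) = 0.183044/0.804564 ≈ 0.228

P(underwatering | wilting, root rot) ≈ 0.228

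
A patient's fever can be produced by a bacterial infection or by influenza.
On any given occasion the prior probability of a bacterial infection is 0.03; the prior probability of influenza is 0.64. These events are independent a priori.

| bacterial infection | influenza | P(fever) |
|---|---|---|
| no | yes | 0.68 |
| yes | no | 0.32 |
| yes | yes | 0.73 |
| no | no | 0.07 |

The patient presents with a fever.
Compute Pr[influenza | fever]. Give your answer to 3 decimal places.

P(fever) = 0.07*0.97*0.36 + 0.68*0.97*0.64 + 0.32*0.03*0.36 + 0.73*0.03*0.64 = 0.024444 + 0.422144 + 0.003456 + 0.014016 = 0.464060
The influenza-present share is 0.422144 + 0.014016 = 0.436160.
P(influenza | fever) = 0.436160 / 0.464060 ≈ 0.940

Pr[influenza | fever] ≈ 0.940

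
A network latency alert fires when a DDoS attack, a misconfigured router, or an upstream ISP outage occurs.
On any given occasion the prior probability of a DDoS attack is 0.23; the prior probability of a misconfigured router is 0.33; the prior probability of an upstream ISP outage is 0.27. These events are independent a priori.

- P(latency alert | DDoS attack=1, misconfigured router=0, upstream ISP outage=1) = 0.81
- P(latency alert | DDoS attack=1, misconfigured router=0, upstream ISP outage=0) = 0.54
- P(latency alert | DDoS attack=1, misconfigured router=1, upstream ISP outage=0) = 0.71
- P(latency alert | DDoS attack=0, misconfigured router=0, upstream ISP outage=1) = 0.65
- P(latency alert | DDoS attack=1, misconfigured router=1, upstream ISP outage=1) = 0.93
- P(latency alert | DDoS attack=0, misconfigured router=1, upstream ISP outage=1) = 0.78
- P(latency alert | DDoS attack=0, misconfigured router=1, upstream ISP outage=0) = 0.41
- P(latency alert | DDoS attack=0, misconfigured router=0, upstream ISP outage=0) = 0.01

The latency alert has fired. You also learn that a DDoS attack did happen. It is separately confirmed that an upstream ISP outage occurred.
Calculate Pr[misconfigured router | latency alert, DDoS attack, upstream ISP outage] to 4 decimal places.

Pr[misconfigured router | latency alert, DDoS attack, upstream ISP outage] ≈ 0.3612

Enumerate both values of misconfigured router and weight by the priors:
  P(latency alert | DDoS attack, upstream ISP outage) = 0.81×0.67 + 0.93×0.33
        = 0.542700 + 0.306900 = 0.849600
Keeping only the misconfigured router-present terms gives 0.306900, so
  P(misconfigured router | latency alert, DDoS attack, upstream ISP outage) = 0.306900 / 0.849600 ≈ 0.3612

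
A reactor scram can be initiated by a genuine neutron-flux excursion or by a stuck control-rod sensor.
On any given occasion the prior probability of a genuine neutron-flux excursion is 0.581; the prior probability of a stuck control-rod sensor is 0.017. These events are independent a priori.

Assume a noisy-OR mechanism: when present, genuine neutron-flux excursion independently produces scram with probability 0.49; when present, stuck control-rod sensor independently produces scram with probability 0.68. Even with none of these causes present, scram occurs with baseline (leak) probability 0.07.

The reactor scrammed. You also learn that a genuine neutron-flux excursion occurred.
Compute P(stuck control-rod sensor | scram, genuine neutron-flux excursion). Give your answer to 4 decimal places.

P(stuck control-rod sensor | scram, genuine neutron-flux excursion) ≈ 0.0271

Under noisy-OR, P(scram | causes) = 1 − (1−0.07)·∏(1−qᵢ) over the active causes.
Numerator (weight on configurations with stuck control-rod sensor): 0.848224·0.017 = 0.014420
Normalizer over all consistent configurations: 0.5257·0.983 + 0.848224·0.017 = 0.531183
Posterior = 0.014420 / 0.531183 ≈ 0.0271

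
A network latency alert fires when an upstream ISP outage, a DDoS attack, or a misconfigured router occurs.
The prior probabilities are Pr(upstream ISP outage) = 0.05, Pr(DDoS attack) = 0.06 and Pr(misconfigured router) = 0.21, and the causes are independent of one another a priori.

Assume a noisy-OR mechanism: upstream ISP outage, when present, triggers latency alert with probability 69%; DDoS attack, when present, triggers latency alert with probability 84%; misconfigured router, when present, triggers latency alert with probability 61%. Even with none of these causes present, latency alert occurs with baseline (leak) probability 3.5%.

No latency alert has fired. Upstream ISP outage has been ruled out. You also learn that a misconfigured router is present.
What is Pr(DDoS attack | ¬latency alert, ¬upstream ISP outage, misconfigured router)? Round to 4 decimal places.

Under noisy-OR, P(latency alert | causes) = 1 − (1−0.035)·∏(1−qᵢ) over the active causes.
Numerator (weight on configurations with DDoS attack): 0.060216*0.06 = 0.003613
The normalizing constant is 0.37635*0.94 + 0.060216*0.06 = 0.357382
P(DDoS attack | ¬latency alert, ¬upstream ISP outage, misconfigured router) = 0.003613/0.357382 ≈ 0.0101

Pr(DDoS attack | ¬latency alert, ¬upstream ISP outage, misconfigured router) ≈ 0.0101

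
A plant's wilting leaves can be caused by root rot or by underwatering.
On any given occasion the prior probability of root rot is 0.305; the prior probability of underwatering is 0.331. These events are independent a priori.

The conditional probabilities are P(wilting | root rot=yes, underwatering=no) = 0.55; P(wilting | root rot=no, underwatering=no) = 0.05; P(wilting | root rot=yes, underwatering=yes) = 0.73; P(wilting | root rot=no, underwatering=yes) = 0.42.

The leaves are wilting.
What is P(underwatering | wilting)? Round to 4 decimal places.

P(wilting) = 0.05·0.695·0.669 + 0.42·0.695·0.331 + 0.55·0.305·0.669 + 0.73·0.305·0.331 = 0.023248 + 0.096619 + 0.112225 + 0.073697 = 0.305789
The underwatering-present share is 0.096619 + 0.073697 = 0.170316.
P(underwatering | wilting) = 0.170316 / 0.305789 ≈ 0.5570

P(underwatering | wilting) ≈ 0.5570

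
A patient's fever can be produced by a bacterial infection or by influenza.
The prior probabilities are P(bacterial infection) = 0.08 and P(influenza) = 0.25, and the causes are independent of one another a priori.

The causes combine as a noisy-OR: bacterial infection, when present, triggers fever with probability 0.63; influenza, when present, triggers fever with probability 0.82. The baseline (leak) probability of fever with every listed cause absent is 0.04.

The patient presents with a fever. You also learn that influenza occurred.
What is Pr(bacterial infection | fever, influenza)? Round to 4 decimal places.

Under noisy-OR, P(fever | causes) = 1 − (1−0.04)·∏(1−qᵢ) over the active causes.
For the numerator, keep only bacterial infection=true terms: 0.936064·0.08 = 0.074885
Normalizer over all consistent configurations: 0.8272·0.92 + 0.936064·0.08 = 0.835909
P(bacterial infection | fever, influenza) = 0.074885/0.835909 ≈ 0.0896

Pr(bacterial infection | fever, influenza) ≈ 0.0896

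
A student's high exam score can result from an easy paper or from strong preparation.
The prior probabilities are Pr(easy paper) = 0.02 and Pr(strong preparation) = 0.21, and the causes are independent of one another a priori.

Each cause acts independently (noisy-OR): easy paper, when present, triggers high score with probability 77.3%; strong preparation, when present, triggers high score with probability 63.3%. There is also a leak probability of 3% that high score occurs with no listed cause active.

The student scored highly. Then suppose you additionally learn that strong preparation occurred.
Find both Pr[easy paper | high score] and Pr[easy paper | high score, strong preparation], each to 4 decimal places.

Under noisy-OR, P(high score | causes) = 1 − (1−0.03)·∏(1−qᵢ) over the active causes.
P(high score) = 0.03·0.98·0.79 + 0.64401·0.98·0.21 + 0.77981·0.02·0.79 + 0.91919·0.02·0.21 = 0.023226 + 0.132537 + 0.012321 + 0.003861 = 0.171945
Restricting to configurations with easy paper present: 0.012321 + 0.003861 = 0.016182.
So P(easy paper | high score) = 0.016182/0.171945 ≈ 0.0941.

Now also conditioning on strong preparation=true:
P(high score | strong preparation) = 0.64401*0.98 + 0.91919*0.02 = 0.631130 + 0.018384 = 0.649514
Of this, 0.018384 comes from 0.91919*0.02 (the easy paper=true cases).
P(easy paper | high score, strong preparation) = 0.018384 / 0.649514 ≈ 0.0283

Pr[easy paper | high score] ≈ 0.0941; Pr[easy paper | high score, strong preparation] ≈ 0.0283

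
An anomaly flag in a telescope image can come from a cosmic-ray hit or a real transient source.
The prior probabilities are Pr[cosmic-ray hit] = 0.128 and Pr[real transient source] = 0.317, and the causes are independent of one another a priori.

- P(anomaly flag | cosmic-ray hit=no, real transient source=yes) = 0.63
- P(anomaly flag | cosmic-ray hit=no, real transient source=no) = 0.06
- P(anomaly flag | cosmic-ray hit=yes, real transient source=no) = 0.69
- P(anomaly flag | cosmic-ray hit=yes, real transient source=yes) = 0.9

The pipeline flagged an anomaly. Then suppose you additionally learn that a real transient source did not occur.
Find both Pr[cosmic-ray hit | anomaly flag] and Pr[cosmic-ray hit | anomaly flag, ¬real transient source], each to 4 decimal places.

Pr[cosmic-ray hit | anomaly flag] ≈ 0.3157; Pr[cosmic-ray hit | anomaly flag, ¬real transient source] ≈ 0.6280

By total probability over the 4 (cosmic-ray hit, real transient source) configurations:
  P(anomaly flag) = 0.06×0.872×0.683 + 0.63×0.872×0.317 + 0.69×0.128×0.683 + 0.9×0.128×0.317
        = 0.035735 + 0.174147 + 0.060323 + 0.036518 = 0.306723
Keeping only the cosmic-ray hit-present terms gives 0.096841, so
  P(cosmic-ray hit | anomaly flag) = 0.096841 / 0.306723 ≈ 0.3157

Now condition on the additional information:
Numerator (weight on configurations with cosmic-ray hit): 0.69·0.128 = 0.088320
The normalizing constant is 0.06·0.872 + 0.69·0.128 = 0.140640
P(cosmic-ray hit | anomaly flag, ¬real transient source) = 0.088320/0.140640 ≈ 0.6280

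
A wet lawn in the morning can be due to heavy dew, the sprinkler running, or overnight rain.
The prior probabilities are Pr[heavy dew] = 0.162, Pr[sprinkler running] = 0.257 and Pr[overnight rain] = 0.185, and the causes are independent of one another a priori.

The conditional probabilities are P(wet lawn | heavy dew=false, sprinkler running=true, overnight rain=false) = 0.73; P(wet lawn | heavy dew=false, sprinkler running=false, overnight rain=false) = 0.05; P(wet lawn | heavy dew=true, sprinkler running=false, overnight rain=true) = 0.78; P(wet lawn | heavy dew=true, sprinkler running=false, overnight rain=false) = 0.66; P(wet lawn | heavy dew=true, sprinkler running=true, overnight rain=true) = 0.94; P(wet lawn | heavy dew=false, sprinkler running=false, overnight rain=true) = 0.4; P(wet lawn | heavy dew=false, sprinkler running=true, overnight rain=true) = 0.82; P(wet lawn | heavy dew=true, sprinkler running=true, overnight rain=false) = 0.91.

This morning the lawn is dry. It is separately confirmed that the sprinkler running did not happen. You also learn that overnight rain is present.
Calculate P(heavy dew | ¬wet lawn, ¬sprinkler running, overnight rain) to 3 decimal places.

P(heavy dew | ¬wet lawn, ¬sprinkler running, overnight rain) ≈ 0.066

Enumerate both values of heavy dew and weight by the priors:
  P(¬wet lawn | ¬sprinkler running, overnight rain) = 0.6·0.838 + 0.22·0.162
        = 0.502800 + 0.035640 = 0.538440
Keeping only the heavy dew-present terms gives 0.035640, so
  P(heavy dew | ¬wet lawn, ¬sprinkler running, overnight rain) = 0.035640 / 0.538440 ≈ 0.066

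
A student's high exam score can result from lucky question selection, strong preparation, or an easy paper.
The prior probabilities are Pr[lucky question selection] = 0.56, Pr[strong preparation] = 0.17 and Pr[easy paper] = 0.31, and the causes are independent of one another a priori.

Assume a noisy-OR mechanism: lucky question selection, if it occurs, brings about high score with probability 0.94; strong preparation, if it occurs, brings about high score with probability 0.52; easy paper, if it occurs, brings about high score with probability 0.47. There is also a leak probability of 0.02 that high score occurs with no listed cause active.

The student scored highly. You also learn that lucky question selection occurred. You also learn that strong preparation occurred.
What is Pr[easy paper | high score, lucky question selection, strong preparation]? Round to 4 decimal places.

Pr[easy paper | high score, lucky question selection, strong preparation] ≈ 0.3129

Under noisy-OR, P(high score | causes) = 1 − (1−0.02)·∏(1−qᵢ) over the active causes.
Sum P(high score|·) weighted by the priors over both values of easy paper:
  P(high score | lucky question selection, strong preparation) = 0.971776*0.69 + 0.985041*0.31
        = 0.670525 + 0.305363 = 0.975888
Configurations with easy paper contribute 0.305363, so
  P(easy paper | high score, lucky question selection, strong preparation) = 0.305363 / 0.975888 ≈ 0.3129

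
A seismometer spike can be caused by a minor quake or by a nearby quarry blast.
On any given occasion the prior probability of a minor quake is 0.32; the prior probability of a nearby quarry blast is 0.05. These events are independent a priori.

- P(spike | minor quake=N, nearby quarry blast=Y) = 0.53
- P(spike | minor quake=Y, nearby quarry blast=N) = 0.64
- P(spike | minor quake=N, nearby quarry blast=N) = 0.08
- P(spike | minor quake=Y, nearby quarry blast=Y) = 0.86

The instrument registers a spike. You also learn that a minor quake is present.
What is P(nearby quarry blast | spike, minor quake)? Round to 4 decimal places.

P(spike | minor quake) = 0.64*0.95 + 0.86*0.05 = 0.608000 + 0.043000 = 0.651000
The nearby quarry blast-present share is 0.86*0.05 = 0.043000.
So P(nearby quarry blast | spike, minor quake) = 0.043000/0.651000 ≈ 0.0661.

P(nearby quarry blast | spike, minor quake) ≈ 0.0661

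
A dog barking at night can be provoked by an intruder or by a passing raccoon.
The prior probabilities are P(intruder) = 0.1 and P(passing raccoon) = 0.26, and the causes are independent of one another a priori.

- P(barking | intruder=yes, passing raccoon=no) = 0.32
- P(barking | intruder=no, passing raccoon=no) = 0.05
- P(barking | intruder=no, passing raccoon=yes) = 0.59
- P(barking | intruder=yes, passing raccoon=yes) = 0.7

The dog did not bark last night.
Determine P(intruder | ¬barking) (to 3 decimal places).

By total probability over the 4 (intruder, passing raccoon) configurations:
  P(¬barking) = 0.95×0.9×0.74 + 0.41×0.9×0.26 + 0.68×0.1×0.74 + 0.3×0.1×0.26
        = 0.632700 + 0.095940 + 0.050320 + 0.007800 = 0.786760
The terms with intruder present sum to 0.058120, so
  P(intruder | ¬barking) = 0.058120 / 0.786760 ≈ 0.074

P(intruder | ¬barking) ≈ 0.074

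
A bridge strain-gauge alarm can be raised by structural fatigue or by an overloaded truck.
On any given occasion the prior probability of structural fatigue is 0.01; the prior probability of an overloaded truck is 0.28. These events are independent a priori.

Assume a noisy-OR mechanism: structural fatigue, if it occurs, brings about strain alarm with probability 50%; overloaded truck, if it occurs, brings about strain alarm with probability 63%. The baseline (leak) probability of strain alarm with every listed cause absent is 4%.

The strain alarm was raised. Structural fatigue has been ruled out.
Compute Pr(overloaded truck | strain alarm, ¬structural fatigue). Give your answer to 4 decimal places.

Pr(overloaded truck | strain alarm, ¬structural fatigue) ≈ 0.8624

Under noisy-OR, P(strain alarm | causes) = 1 − (1−0.04)·∏(1−qᵢ) over the active causes.
P(strain alarm | ¬structural fatigue) = 0.04·0.72 + 0.6448·0.28 = 0.028800 + 0.180544 = 0.209344
Restricting to configurations with overloaded truck present: 0.6448·0.28 = 0.180544.
So P(overloaded truck | strain alarm, ¬structural fatigue) = 0.180544/0.209344 ≈ 0.8624.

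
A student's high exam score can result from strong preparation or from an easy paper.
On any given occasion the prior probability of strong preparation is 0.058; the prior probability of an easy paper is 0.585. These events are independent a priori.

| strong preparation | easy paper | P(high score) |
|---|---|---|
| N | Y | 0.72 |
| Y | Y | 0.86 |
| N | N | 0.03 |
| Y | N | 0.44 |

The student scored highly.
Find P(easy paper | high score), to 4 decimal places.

P(easy paper | high score) ≈ 0.9502

Numerator (weight on configurations with easy paper): 0.396770 + 0.029180 = 0.425950
Denominator P(high score): 0.03·0.942·0.415 + 0.72·0.942·0.585 + 0.44·0.058·0.415 + 0.86·0.058·0.585 = 0.448269
P(easy paper | high score) = 0.425950/0.448269 ≈ 0.9502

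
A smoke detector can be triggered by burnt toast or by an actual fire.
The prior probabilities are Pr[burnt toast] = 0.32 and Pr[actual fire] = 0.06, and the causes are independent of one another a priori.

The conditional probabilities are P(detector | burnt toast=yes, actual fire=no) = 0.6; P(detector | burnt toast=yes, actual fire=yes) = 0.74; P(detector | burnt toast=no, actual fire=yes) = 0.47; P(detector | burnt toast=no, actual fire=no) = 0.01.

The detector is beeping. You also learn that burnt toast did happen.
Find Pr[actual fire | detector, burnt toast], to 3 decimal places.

Pr[actual fire | detector, burnt toast] ≈ 0.073

P(detector | burnt toast) = 0.6*0.94 + 0.74*0.06 = 0.564000 + 0.044400 = 0.608400
Restricting to configurations with actual fire present: 0.74*0.06 = 0.044400.
P(actual fire | detector, burnt toast) = 0.044400 / 0.608400 ≈ 0.073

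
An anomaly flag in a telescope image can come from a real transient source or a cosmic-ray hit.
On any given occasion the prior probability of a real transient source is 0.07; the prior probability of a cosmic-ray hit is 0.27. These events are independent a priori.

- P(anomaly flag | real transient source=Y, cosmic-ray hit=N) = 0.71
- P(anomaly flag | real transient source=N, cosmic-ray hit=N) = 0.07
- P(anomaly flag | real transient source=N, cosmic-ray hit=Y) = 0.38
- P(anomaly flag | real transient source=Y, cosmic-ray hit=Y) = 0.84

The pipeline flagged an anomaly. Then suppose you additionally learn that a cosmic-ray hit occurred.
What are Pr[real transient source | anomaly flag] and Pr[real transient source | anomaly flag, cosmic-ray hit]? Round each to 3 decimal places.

Pr[real transient source | anomaly flag] ≈ 0.267; Pr[real transient source | anomaly flag, cosmic-ray hit] ≈ 0.143

For the numerator, keep only real transient source=true terms: 0.036281 + 0.015876 = 0.052157
Normalizer over all consistent configurations: 0.07*0.93*0.73 + 0.38*0.93*0.27 + 0.71*0.07*0.73 + 0.84*0.07*0.27 = 0.195098
Posterior = 0.052157 / 0.195098 ≈ 0.267

Now condition on the additional information:
Weight on real transient source=true, given the evidence: 0.84*0.07 = 0.058800
Normalizer over all consistent configurations: 0.38*0.93 + 0.84*0.07 = 0.412200
Posterior = 0.058800 / 0.412200 ≈ 0.143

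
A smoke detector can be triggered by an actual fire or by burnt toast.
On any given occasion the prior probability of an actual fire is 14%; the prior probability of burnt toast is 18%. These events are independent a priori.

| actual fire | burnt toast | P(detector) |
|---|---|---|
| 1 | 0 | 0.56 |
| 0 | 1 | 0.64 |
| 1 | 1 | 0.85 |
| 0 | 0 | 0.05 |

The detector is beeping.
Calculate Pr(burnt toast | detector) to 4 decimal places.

Pr(burnt toast | detector) ≈ 0.5476

P(detector) = 0.05×0.86×0.82 + 0.64×0.86×0.18 + 0.56×0.14×0.82 + 0.85×0.14×0.18 = 0.035260 + 0.099072 + 0.064288 + 0.021420 = 0.220040
The burnt toast-present share is 0.099072 + 0.021420 = 0.120492.
P(burnt toast | detector) = 0.120492 / 0.220040 ≈ 0.5476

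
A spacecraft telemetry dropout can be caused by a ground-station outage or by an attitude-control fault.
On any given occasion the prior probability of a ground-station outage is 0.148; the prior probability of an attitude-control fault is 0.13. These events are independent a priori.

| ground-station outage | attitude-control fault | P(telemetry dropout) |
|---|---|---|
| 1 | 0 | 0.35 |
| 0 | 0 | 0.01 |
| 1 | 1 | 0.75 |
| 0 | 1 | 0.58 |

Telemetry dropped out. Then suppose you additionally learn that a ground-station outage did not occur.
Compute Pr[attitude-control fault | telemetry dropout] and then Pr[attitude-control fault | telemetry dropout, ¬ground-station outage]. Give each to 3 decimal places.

Enumerate the 4 (ground-station outage, attitude-control fault) configurations and weight by the priors:
  P(telemetry dropout) = 0.01*0.852*0.87 + 0.58*0.852*0.13 + 0.35*0.148*0.87 + 0.75*0.148*0.13
        = 0.007412 + 0.064241 + 0.045066 + 0.014430 = 0.131149
Keeping only the attitude-control fault-present terms gives 0.078671, so
  P(attitude-control fault | telemetry dropout) = 0.078671 / 0.131149 ≈ 0.600

With the extra evidence:
Numerator (weight on configurations with attitude-control fault): 0.58·0.13 = 0.075400
The normalizing constant is 0.01·0.87 + 0.58·0.13 = 0.084100
Posterior = 0.075400 / 0.084100 ≈ 0.897
With ground-station outage excluded, attitude-control fault must carry more of the explanatory weight for the telemetry dropout.

Pr[attitude-control fault | telemetry dropout] ≈ 0.600; Pr[attitude-control fault | telemetry dropout, ¬ground-station outage] ≈ 0.897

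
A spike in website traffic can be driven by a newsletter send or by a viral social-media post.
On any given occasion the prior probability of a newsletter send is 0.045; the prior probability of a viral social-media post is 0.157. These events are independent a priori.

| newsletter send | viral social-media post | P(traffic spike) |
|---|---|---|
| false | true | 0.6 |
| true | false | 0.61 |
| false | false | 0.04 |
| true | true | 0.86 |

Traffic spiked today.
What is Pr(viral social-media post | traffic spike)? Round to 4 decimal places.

Pr(viral social-media post | traffic spike) ≈ 0.6344

Enumerate the 4 (newsletter send, viral social-media post) configurations and weight by the priors:
  P(traffic spike) = 0.04×0.955×0.843 + 0.6×0.955×0.157 + 0.61×0.045×0.843 + 0.86×0.045×0.157
        = 0.032203 + 0.089961 + 0.023140 + 0.006076 = 0.151380
Configurations with viral social-media post contribute 0.096037, so
  P(viral social-media post | traffic spike) = 0.096037 / 0.151380 ≈ 0.6344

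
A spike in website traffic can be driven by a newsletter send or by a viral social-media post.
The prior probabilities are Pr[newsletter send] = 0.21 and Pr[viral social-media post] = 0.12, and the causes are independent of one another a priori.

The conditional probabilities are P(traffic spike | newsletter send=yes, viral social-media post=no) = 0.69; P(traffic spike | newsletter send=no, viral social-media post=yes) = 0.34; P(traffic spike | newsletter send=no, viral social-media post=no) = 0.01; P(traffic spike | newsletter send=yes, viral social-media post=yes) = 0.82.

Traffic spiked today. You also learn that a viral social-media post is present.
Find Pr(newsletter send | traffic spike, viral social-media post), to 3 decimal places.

P(traffic spike | viral social-media post) = 0.34×0.79 + 0.82×0.21 = 0.268600 + 0.172200 = 0.440800
The newsletter send-present share is 0.82×0.21 = 0.172200.
P(newsletter send | traffic spike, viral social-media post) = 0.172200 / 0.440800 ≈ 0.391

Pr(newsletter send | traffic spike, viral social-media post) ≈ 0.391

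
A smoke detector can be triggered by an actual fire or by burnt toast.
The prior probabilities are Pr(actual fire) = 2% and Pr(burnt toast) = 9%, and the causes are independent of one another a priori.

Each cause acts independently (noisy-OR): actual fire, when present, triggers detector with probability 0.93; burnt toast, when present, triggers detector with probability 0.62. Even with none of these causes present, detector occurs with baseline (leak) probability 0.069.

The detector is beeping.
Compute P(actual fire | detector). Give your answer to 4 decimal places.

Under noisy-OR, P(detector | causes) = 1 − (1−0.069)·∏(1−qᵢ) over the active causes.
Sum P(detector|·) weighted by the priors over the 4 (actual fire, burnt toast) configurations:
  P(detector) = 0.069·0.98·0.91 + 0.64622·0.98·0.09 + 0.93483·0.02·0.91 + 0.975235·0.02·0.09
        = 0.061534 + 0.056997 + 0.017014 + 0.001755 = 0.137300
Configurations with actual fire contribute 0.018769, so
  P(actual fire | detector) = 0.018769 / 0.137300 ≈ 0.1367

P(actual fire | detector) ≈ 0.1367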